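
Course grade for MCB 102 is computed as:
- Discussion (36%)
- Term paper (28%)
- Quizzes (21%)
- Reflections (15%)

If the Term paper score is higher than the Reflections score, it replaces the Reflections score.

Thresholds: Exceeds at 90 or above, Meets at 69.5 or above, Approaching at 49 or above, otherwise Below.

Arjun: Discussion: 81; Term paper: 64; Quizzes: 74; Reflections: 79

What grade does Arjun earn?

Term paper (64) ≤ Reflections (79), so Reflections stays at 79.
Weighted total:
  Discussion 81 × 0.36 = 29.16
  Term paper 64 × 0.28 = 17.92
  Quizzes 74 × 0.21 = 15.54
  Reflections 79 × 0.15 = 11.85
Sum = 74.47
74.47 is ≥ 69.5 and < 90 → Meets

Meets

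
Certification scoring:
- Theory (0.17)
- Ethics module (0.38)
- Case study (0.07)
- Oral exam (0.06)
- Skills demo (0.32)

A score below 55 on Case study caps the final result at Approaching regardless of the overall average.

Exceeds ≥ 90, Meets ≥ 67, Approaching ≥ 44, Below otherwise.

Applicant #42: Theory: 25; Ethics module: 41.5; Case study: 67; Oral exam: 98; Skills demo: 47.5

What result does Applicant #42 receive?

Case study score 67 ≥ 55: minimum met.
Weighted total:
  Theory 25 × 0.17 = 4.25
  Ethics module 41.5 × 0.38 = 15.77
  Case study 67 × 0.07 = 4.69
  Oral exam 98 × 0.06 = 5.88
  Skills demo 47.5 × 0.32 = 15.2
Sum = 45.79
45.79 is ≥ 44 and < 67 → Approaching

Approaching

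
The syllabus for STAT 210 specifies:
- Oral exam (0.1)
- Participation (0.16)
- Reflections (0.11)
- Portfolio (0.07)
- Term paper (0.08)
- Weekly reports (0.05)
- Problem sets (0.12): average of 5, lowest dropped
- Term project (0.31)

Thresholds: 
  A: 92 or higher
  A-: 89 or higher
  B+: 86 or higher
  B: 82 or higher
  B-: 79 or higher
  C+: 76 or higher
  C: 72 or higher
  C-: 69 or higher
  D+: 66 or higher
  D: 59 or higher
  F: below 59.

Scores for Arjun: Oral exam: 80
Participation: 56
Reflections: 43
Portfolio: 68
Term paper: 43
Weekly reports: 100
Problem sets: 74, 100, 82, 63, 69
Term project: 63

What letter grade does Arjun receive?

Problem sets: drop 63 → average of remaining 4 = 325/4 = 81.25
Weighted total:
  Oral exam 80 × 0.1 = 8
  Participation 56 × 0.16 = 8.96
  Reflections 43 × 0.11 = 4.73
  Portfolio 68 × 0.07 = 4.76
  Term paper 43 × 0.08 = 3.44
  Weekly reports 100 × 0.05 = 5
  Problem sets 81.25 × 0.12 = 9.75
  Term project 63 × 0.31 = 19.53
Sum = 64.17
64.17 is ≥ 59 and < 66 → D

D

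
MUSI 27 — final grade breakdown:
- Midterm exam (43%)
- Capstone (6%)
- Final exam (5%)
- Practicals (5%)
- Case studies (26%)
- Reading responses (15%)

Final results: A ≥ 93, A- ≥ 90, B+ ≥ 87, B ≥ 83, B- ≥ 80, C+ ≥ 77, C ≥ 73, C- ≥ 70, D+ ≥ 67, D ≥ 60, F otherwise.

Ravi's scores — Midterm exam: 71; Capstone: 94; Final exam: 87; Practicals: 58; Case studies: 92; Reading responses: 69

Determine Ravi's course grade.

C+

Weighted total:
  Midterm exam 71 × 0.43 = 30.53
  Capstone 94 × 0.06 = 5.64
  Final exam 87 × 0.05 = 4.35
  Practicals 58 × 0.05 = 2.9
  Case studies 92 × 0.26 = 23.92
  Reading responses 69 × 0.15 = 10.35
Sum = 77.69
77.69 is ≥ 77 and < 80 → C+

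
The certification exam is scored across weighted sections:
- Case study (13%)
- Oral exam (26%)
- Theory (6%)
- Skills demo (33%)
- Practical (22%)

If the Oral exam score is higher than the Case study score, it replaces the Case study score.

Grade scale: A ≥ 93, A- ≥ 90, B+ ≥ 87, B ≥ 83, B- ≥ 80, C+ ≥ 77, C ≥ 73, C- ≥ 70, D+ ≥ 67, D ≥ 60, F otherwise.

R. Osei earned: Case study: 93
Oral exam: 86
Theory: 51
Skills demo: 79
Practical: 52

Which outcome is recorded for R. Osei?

Oral exam (86) ≤ Case study (93), so Case study stays at 93.
Weighted total:
  Case study 93 × 0.13 = 12.09
  Oral exam 86 × 0.26 = 22.36
  Theory 51 × 0.06 = 3.06
  Skills demo 79 × 0.33 = 26.07
  Practical 52 × 0.22 = 11.44
Sum = 75.02
75.02 is ≥ 73 and < 77 → C

C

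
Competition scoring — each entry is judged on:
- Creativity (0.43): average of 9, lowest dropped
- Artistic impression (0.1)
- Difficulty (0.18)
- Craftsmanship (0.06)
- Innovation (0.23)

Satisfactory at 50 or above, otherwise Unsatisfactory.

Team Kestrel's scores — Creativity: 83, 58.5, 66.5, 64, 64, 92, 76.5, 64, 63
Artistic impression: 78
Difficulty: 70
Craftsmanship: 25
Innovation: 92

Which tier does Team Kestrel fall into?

Satisfactory

Creativity: drop 58.5 → average of remaining 8 = 573/8 = 71.625
Weighted total:
  Creativity 71.625 × 0.43 = 30.79875
  Artistic impression 78 × 0.1 = 7.8
  Difficulty 70 × 0.18 = 12.6
  Craftsmanship 25 × 0.06 = 1.5
  Innovation 92 × 0.23 = 21.16
Sum = 73.85875
73.85875 ≥ 50 → Satisfactory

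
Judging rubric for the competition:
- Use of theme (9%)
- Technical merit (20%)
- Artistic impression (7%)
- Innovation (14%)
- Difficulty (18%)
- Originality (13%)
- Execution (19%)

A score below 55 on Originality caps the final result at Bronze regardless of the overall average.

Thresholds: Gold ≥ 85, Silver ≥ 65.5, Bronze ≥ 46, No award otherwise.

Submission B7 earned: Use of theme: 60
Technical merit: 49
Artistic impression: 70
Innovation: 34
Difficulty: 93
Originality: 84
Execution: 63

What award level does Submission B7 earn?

Bronze

Originality score 84 ≥ 55: minimum met.
Weighted total:
  Use of theme 60 × 0.09 = 5.4
  Technical merit 49 × 0.2 = 9.8
  Artistic impression 70 × 0.07 = 4.9
  Innovation 34 × 0.14 = 4.76
  Difficulty 93 × 0.18 = 16.74
  Originality 84 × 0.13 = 10.92
  Execution 63 × 0.19 = 11.97
Sum = 64.49
64.49 is ≥ 46 and < 65.5 → Bronze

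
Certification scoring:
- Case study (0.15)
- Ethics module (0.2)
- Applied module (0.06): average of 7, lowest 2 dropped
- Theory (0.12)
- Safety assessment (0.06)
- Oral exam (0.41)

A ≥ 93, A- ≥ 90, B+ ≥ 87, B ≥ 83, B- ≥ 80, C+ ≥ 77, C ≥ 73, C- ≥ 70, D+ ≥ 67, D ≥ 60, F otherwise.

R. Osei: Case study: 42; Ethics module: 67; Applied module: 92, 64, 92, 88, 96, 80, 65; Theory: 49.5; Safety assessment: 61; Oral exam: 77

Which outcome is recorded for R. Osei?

D

Applied module: drop 64, 65 → average of remaining 5 = 448/5 = 89.6
Weighted total:
  Case study 42 × 0.15 = 6.3
  Ethics module 67 × 0.2 = 13.4
  Applied module 89.6 × 0.06 = 5.376
  Theory 49.5 × 0.12 = 5.94
  Safety assessment 61 × 0.06 = 3.66
  Oral exam 77 × 0.41 = 31.57
Sum = 66.246
66.246 is ≥ 60 and < 67 → D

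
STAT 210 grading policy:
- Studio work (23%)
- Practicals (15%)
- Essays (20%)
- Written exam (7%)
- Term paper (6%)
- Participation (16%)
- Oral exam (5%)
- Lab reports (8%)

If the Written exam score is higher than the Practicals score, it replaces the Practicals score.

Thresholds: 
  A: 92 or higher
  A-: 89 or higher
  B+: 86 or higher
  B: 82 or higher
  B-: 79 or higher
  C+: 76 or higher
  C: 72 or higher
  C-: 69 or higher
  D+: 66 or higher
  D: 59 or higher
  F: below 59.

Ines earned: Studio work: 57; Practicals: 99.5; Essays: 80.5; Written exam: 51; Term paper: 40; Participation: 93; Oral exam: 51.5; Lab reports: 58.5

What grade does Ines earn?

C

Written exam (51) ≤ Practicals (99.5), so Practicals stays at 99.5.
Weighted total:
  Studio work 57 × 0.23 = 13.11
  Practicals 99.5 × 0.15 = 14.925
  Essays 80.5 × 0.2 = 16.1
  Written exam 51 × 0.07 = 3.57
  Term paper 40 × 0.06 = 2.4
  Participation 93 × 0.16 = 14.88
  Oral exam 51.5 × 0.05 = 2.575
  Lab reports 58.5 × 0.08 = 4.68
Sum = 72.24
72.24 is ≥ 72 and < 76 → C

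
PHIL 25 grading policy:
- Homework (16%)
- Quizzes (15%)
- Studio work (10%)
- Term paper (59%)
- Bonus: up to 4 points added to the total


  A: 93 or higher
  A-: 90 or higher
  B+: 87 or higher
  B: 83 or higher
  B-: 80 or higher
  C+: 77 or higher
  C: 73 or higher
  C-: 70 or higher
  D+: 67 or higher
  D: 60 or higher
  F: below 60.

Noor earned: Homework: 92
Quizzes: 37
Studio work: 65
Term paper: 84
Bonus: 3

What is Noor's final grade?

C+

Weighted total:
  Homework 92 × 0.16 = 14.72
  Quizzes 37 × 0.15 = 5.55
  Studio work 65 × 0.1 = 6.5
  Term paper 84 × 0.59 = 49.56
Sum = 76.33
Bonus: 76.33 + 3 = 79.33
79.33 is ≥ 77 and < 80 → C+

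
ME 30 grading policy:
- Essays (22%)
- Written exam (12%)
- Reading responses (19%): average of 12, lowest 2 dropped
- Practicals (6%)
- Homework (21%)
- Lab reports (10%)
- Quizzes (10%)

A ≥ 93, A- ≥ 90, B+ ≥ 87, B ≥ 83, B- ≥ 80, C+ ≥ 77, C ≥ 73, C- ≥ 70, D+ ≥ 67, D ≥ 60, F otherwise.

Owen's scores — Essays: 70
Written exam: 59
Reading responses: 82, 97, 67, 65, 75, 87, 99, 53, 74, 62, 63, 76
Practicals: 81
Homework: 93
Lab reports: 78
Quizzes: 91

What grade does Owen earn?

C+

Reading responses: drop 53, 62 → average of remaining 10 = 785/10 = 78.5
Weighted total:
  Essays 70 × 0.22 = 15.4
  Written exam 59 × 0.12 = 7.08
  Reading responses 78.5 × 0.19 = 14.915
  Practicals 81 × 0.06 = 4.86
  Homework 93 × 0.21 = 19.53
  Lab reports 78 × 0.1 = 7.8
  Quizzes 91 × 0.1 = 9.1
Sum = 78.685
78.685 is ≥ 77 and < 80 → C+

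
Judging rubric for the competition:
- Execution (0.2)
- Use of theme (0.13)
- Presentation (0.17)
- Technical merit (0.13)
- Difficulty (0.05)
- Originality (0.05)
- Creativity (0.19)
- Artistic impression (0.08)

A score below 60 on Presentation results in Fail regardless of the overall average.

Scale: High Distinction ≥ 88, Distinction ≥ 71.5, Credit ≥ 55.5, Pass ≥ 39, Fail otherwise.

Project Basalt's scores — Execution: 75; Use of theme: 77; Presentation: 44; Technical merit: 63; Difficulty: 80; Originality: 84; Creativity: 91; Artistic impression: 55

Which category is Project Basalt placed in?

Fail

Presentation score 44 < 60: minimum not met.
Weighted total:
  Execution 75 × 0.2 = 15
  Use of theme 77 × 0.13 = 10.01
  Presentation 44 × 0.17 = 7.48
  Technical merit 63 × 0.13 = 8.19
  Difficulty 80 × 0.05 = 4
  Originality 84 × 0.05 = 4.2
  Creativity 91 × 0.19 = 17.29
  Artistic impression 55 × 0.08 = 4.4
Sum = 70.57
Because the Presentation minimum was not met, the result is Fail.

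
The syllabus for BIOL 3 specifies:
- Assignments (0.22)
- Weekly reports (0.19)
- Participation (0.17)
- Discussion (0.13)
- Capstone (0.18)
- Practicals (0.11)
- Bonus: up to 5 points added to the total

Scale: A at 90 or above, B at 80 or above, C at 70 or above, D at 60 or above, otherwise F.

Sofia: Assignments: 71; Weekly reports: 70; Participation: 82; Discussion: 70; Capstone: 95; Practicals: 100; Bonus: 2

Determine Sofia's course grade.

B

Weighted total:
  Assignments 71 × 0.22 = 15.62
  Weekly reports 70 × 0.19 = 13.3
  Participation 82 × 0.17 = 13.94
  Discussion 70 × 0.13 = 9.1
  Capstone 95 × 0.18 = 17.1
  Practicals 100 × 0.11 = 11
Sum = 80.06
Bonus: 80.06 + 2 = 82.06
82.06 is ≥ 80 and < 90 → B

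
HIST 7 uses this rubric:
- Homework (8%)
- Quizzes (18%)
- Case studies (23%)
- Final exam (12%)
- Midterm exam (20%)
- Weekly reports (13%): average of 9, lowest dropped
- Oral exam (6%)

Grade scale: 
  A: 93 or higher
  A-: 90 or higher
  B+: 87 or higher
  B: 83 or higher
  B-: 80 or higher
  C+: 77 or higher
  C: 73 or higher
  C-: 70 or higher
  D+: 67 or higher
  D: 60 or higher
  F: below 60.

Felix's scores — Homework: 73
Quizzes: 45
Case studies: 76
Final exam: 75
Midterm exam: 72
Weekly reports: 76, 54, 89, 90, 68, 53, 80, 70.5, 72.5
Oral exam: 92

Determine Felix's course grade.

Weekly reports: drop 53 → average of remaining 8 = 600/8 = 75
Weighted total:
  Homework 73 × 0.08 = 5.84
  Quizzes 45 × 0.18 = 8.1
  Case studies 76 × 0.23 = 17.48
  Final exam 75 × 0.12 = 9
  Midterm exam 72 × 0.2 = 14.4
  Weekly reports 75 × 0.13 = 9.75
  Oral exam 92 × 0.06 = 5.52
Sum = 70.09
70.09 is ≥ 70 and < 73 → C-

C-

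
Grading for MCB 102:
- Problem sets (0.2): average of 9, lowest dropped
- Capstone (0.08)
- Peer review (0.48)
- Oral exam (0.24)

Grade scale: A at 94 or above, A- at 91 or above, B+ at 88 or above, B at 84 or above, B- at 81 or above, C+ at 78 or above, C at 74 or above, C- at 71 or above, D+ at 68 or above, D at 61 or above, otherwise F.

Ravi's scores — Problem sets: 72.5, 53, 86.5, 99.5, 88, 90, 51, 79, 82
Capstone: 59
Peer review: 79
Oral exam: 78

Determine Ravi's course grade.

Problem sets: drop 51 → average of remaining 8 = 650.5/8 = 81.3125
Weighted total:
  Problem sets 81.3125 × 0.2 = 16.2625
  Capstone 59 × 0.08 = 4.72
  Peer review 79 × 0.48 = 37.92
  Oral exam 78 × 0.24 = 18.72
Sum = 77.6225
77.6225 is ≥ 74 and < 78 → C

C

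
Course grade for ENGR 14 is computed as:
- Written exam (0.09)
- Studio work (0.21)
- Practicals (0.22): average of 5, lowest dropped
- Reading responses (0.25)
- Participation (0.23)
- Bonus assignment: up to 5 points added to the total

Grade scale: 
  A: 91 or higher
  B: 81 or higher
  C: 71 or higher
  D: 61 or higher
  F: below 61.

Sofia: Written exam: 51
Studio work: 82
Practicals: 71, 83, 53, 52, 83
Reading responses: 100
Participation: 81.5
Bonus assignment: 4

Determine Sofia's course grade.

Practicals: drop 52 → average of remaining 4 = 290/4 = 72.5
Weighted total:
  Written exam 51 × 0.09 = 4.59
  Studio work 82 × 0.21 = 17.22
  Practicals 72.5 × 0.22 = 15.95
  Reading responses 100 × 0.25 = 25
  Participation 81.5 × 0.23 = 18.745
Sum = 81.505
Bonus assignment: 81.505 + 4 = 85.505
85.505 is ≥ 81 and < 91 → B

B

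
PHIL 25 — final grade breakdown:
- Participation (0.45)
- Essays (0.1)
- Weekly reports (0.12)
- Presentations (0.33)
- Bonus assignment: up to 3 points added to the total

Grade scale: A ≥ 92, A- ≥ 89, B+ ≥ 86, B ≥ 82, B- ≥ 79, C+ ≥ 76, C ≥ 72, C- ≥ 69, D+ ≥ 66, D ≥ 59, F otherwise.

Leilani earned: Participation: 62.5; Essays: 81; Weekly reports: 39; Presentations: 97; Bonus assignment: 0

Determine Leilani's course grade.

C

Weighted total:
  Participation 62.5 × 0.45 = 28.125
  Essays 81 × 0.1 = 8.1
  Weekly reports 39 × 0.12 = 4.68
  Presentations 97 × 0.33 = 32.01
Sum = 72.915
Bonus assignment: 72.915 + 0 = 72.915
72.915 is ≥ 72 and < 76 → C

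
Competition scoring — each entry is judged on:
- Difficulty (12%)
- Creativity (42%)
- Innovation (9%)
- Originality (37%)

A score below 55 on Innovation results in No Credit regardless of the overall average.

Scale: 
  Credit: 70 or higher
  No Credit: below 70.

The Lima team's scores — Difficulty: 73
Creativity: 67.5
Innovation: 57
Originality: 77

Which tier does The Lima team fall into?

Innovation score 57 ≥ 55: minimum met.
Weighted total:
  Difficulty 73 × 0.12 = 8.76
  Creativity 67.5 × 0.42 = 28.35
  Innovation 57 × 0.09 = 5.13
  Originality 77 × 0.37 = 28.49
Sum = 70.73
70.73 ≥ 70 → Credit

Credit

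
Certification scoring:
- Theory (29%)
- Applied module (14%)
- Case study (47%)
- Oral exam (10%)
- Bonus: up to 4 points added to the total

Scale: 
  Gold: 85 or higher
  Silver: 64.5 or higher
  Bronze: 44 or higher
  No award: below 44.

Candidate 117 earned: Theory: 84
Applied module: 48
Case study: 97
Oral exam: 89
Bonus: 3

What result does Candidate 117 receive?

Gold

Weighted total:
  Theory 84 × 0.29 = 24.36
  Applied module 48 × 0.14 = 6.72
  Case study 97 × 0.47 = 45.59
  Oral exam 89 × 0.1 = 8.9
Sum = 85.57
Bonus: 85.57 + 3 = 88.57
88.57 ≥ 85 → Gold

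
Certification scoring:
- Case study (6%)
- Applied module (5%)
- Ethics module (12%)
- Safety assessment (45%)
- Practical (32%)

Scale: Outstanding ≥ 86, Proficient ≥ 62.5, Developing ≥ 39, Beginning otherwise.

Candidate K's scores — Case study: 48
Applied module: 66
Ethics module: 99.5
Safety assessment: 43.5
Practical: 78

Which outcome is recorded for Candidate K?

Weighted total:
  Case study 48 × 0.06 = 2.88
  Applied module 66 × 0.05 = 3.3
  Ethics module 99.5 × 0.12 = 11.94
  Safety assessment 43.5 × 0.45 = 19.575
  Practical 78 × 0.32 = 24.96
Sum = 62.655
62.655 is ≥ 62.5 and < 86 → Proficient

Proficient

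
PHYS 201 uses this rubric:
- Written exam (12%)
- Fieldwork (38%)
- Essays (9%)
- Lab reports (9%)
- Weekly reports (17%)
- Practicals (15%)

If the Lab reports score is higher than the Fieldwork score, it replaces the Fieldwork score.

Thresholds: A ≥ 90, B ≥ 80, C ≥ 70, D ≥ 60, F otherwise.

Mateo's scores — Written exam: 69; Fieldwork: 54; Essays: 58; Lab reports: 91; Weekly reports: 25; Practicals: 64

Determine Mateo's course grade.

Lab reports (91) > Fieldwork (54), so Fieldwork counts as 91.
Weighted total:
  Written exam 69 × 0.12 = 8.28
  Fieldwork 91 × 0.38 = 34.58
  Essays 58 × 0.09 = 5.22
  Lab reports 91 × 0.09 = 8.19
  Weekly reports 25 × 0.17 = 4.25
  Practicals 64 × 0.15 = 9.6
Sum = 70.12
70.12 is ≥ 70 and < 80 → C

C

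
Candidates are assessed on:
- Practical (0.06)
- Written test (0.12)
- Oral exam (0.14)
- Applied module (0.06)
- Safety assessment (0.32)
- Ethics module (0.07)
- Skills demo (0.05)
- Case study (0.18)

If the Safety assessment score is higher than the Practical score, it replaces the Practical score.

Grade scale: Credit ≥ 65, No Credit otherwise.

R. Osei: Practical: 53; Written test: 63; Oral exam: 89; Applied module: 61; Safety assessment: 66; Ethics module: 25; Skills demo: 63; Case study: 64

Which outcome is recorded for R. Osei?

Credit

Safety assessment (66) > Practical (53), so Practical counts as 66.
Weighted total:
  Practical 66 × 0.06 = 3.96
  Written test 63 × 0.12 = 7.56
  Oral exam 89 × 0.14 = 12.46
  Applied module 61 × 0.06 = 3.66
  Safety assessment 66 × 0.32 = 21.12
  Ethics module 25 × 0.07 = 1.75
  Skills demo 63 × 0.05 = 3.15
  Case study 64 × 0.18 = 11.52
Sum = 65.18
65.18 ≥ 65 → Credit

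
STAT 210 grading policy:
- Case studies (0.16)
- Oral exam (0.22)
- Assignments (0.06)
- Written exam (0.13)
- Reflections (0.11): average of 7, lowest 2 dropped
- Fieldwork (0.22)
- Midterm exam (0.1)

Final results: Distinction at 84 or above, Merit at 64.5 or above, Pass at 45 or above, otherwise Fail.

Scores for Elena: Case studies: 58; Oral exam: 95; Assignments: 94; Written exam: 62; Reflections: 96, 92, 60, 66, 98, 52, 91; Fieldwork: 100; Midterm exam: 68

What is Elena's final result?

Merit

Reflections: drop 52, 60 → average of remaining 5 = 443/5 = 88.6
Weighted total:
  Case studies 58 × 0.16 = 9.28
  Oral exam 95 × 0.22 = 20.9
  Assignments 94 × 0.06 = 5.64
  Written exam 62 × 0.13 = 8.06
  Reflections 88.6 × 0.11 = 9.746
  Fieldwork 100 × 0.22 = 22
  Midterm exam 68 × 0.1 = 6.8
Sum = 82.426
82.426 is ≥ 64.5 and < 84 → Merit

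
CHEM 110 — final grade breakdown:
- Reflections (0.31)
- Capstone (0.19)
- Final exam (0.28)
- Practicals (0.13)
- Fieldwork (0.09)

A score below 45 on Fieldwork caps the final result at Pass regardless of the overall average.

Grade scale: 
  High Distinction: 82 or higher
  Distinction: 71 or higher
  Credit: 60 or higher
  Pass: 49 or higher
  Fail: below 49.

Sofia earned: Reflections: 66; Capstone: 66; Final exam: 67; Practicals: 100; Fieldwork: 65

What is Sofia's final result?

Fieldwork score 65 ≥ 45: minimum met.
Weighted total:
  Reflections 66 × 0.31 = 20.46
  Capstone 66 × 0.19 = 12.54
  Final exam 67 × 0.28 = 18.76
  Practicals 100 × 0.13 = 13
  Fieldwork 65 × 0.09 = 5.85
Sum = 70.61
70.61 is ≥ 60 and < 71 → Credit

Credit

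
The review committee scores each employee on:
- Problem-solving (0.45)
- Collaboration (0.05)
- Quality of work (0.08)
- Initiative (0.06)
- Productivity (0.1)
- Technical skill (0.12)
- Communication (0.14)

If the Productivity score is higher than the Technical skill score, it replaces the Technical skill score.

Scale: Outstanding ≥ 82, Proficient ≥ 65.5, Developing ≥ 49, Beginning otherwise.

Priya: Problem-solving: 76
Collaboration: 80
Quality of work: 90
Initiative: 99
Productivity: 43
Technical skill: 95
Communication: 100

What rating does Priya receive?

Productivity (43) ≤ Technical skill (95), so Technical skill stays at 95.
Weighted total:
  Problem-solving 76 × 0.45 = 34.2
  Collaboration 80 × 0.05 = 4
  Quality of work 90 × 0.08 = 7.2
  Initiative 99 × 0.06 = 5.94
  Productivity 43 × 0.1 = 4.3
  Technical skill 95 × 0.12 = 11.4
  Communication 100 × 0.14 = 14
Sum = 81.04
81.04 is ≥ 65.5 and < 82 → Proficient

Proficient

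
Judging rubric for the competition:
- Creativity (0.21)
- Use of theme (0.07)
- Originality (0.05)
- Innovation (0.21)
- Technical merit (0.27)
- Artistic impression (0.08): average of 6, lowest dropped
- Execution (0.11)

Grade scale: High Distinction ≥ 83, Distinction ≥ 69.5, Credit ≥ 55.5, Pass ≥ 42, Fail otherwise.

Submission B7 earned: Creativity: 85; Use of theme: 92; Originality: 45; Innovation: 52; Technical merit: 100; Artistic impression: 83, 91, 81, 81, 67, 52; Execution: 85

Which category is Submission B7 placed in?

Artistic impression: drop 52 → average of remaining 5 = 403/5 = 80.6
Weighted total:
  Creativity 85 × 0.21 = 17.85
  Use of theme 92 × 0.07 = 6.44
  Originality 45 × 0.05 = 2.25
  Innovation 52 × 0.21 = 10.92
  Technical merit 100 × 0.27 = 27
  Artistic impression 80.6 × 0.08 = 6.448
  Execution 85 × 0.11 = 9.35
Sum = 80.258
80.258 is ≥ 69.5 and < 83 → Distinction

Distinction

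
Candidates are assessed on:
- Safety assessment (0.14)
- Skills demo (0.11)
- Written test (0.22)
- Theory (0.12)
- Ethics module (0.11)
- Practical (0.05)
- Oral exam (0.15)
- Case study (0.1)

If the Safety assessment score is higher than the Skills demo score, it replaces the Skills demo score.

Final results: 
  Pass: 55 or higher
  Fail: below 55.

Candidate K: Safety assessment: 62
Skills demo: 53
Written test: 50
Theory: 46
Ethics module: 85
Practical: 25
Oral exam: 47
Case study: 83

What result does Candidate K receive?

Safety assessment (62) > Skills demo (53), so Skills demo counts as 62.
Weighted total:
  Safety assessment 62 × 0.14 = 8.68
  Skills demo 62 × 0.11 = 6.82
  Written test 50 × 0.22 = 11
  Theory 46 × 0.12 = 5.52
  Ethics module 85 × 0.11 = 9.35
  Practical 25 × 0.05 = 1.25
  Oral exam 47 × 0.15 = 7.05
  Case study 83 × 0.1 = 8.3
Sum = 57.97
57.97 ≥ 55 → Pass

Pass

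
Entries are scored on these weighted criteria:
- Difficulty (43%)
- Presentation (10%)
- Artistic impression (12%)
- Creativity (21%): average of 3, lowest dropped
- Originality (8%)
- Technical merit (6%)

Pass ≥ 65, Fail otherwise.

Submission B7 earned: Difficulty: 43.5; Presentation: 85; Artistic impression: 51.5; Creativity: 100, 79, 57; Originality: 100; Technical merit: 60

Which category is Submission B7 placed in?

Fail

Creativity: drop 57 → average of remaining 2 = 179/2 = 89.5
Weighted total:
  Difficulty 43.5 × 0.43 = 18.705
  Presentation 85 × 0.1 = 8.5
  Artistic impression 51.5 × 0.12 = 6.18
  Creativity 89.5 × 0.21 = 18.795
  Originality 100 × 0.08 = 8
  Technical merit 60 × 0.06 = 3.6
Sum = 63.78
63.78 < 65 → Fail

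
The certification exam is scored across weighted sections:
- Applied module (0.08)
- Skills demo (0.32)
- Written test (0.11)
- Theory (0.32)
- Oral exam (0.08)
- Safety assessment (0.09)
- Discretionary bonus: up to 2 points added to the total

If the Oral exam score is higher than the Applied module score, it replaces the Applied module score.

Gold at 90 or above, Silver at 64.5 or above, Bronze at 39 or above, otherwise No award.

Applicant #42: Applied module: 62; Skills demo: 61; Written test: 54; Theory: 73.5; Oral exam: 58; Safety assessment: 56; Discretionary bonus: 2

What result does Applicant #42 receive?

Oral exam (58) ≤ Applied module (62), so Applied module stays at 62.
Weighted total:
  Applied module 62 × 0.08 = 4.96
  Skills demo 61 × 0.32 = 19.52
  Written test 54 × 0.11 = 5.94
  Theory 73.5 × 0.32 = 23.52
  Oral exam 58 × 0.08 = 4.64
  Safety assessment 56 × 0.09 = 5.04
Sum = 63.62
Discretionary bonus: 63.62 + 2 = 65.62
65.62 is ≥ 64.5 and < 90 → Silver

Silver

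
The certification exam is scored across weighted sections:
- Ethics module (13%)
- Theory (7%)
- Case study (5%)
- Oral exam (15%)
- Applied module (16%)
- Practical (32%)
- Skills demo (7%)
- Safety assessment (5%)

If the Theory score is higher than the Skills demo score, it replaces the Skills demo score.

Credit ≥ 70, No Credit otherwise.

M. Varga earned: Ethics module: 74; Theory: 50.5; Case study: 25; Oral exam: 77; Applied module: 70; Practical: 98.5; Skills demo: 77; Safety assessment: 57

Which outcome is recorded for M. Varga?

Theory (50.5) ≤ Skills demo (77), so Skills demo stays at 77.
Weighted total:
  Ethics module 74 × 0.13 = 9.62
  Theory 50.5 × 0.07 = 3.535
  Case study 25 × 0.05 = 1.25
  Oral exam 77 × 0.15 = 11.55
  Applied module 70 × 0.16 = 11.2
  Practical 98.5 × 0.32 = 31.52
  Skills demo 77 × 0.07 = 5.39
  Safety assessment 57 × 0.05 = 2.85
Sum = 76.915
76.915 ≥ 70 → Credit

Credit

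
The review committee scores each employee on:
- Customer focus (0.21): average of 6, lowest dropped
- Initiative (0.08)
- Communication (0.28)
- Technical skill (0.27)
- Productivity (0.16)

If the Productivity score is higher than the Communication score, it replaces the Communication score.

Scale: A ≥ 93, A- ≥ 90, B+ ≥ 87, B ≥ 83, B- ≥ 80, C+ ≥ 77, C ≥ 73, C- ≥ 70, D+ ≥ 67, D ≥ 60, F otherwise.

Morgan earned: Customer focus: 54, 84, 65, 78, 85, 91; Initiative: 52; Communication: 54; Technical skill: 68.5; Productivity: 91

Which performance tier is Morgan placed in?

C+

Customer focus: drop 54 → average of remaining 5 = 403/5 = 80.6
Productivity (91) > Communication (54), so Communication counts as 91.
Weighted total:
  Customer focus 80.6 × 0.21 = 16.926
  Initiative 52 × 0.08 = 4.16
  Communication 91 × 0.28 = 25.48
  Technical skill 68.5 × 0.27 = 18.495
  Productivity 91 × 0.16 = 14.56
Sum = 79.621
79.621 is ≥ 77 and < 80 → C+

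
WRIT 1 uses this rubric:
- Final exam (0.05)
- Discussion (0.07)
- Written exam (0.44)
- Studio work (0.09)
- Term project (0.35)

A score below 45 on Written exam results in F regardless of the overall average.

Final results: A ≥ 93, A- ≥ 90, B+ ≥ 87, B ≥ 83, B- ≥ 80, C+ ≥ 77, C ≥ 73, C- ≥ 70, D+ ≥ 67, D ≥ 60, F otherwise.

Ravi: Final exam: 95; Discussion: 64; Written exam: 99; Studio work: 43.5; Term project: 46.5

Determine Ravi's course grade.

C-

Written exam score 99 ≥ 45: minimum met.
Weighted total:
  Final exam 95 × 0.05 = 4.75
  Discussion 64 × 0.07 = 4.48
  Written exam 99 × 0.44 = 43.56
  Studio work 43.5 × 0.09 = 3.915
  Term project 46.5 × 0.35 = 16.275
Sum = 72.98
72.98 is ≥ 70 and < 73 → C-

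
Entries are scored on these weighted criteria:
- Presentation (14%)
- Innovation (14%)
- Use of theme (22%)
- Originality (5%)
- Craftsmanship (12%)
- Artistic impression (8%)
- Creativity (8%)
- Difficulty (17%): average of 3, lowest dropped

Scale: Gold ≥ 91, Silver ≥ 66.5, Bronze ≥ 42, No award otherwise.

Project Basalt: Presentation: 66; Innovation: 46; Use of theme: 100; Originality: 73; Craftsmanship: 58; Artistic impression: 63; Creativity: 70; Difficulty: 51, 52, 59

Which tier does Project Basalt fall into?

Silver

Difficulty: drop 51 → average of remaining 2 = 111/2 = 55.5
Weighted total:
  Presentation 66 × 0.14 = 9.24
  Innovation 46 × 0.14 = 6.44
  Use of theme 100 × 0.22 = 22
  Originality 73 × 0.05 = 3.65
  Craftsmanship 58 × 0.12 = 6.96
  Artistic impression 63 × 0.08 = 5.04
  Creativity 70 × 0.08 = 5.6
  Difficulty 55.5 × 0.17 = 9.435
Sum = 68.365
68.365 is ≥ 66.5 and < 91 → Silver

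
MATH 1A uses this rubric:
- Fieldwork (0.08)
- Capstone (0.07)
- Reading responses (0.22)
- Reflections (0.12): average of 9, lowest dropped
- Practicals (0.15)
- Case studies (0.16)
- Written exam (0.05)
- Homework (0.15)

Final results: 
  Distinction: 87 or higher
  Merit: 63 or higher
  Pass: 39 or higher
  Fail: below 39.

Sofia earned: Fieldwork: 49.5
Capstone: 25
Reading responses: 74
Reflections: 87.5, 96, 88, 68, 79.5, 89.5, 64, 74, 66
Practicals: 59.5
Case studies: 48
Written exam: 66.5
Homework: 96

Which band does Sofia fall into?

Reflections: drop 64 → average of remaining 8 = 648.5/8 = 81.0625
Weighted total:
  Fieldwork 49.5 × 0.08 = 3.96
  Capstone 25 × 0.07 = 1.75
  Reading responses 74 × 0.22 = 16.28
  Reflections 81.0625 × 0.12 = 9.7275
  Practicals 59.5 × 0.15 = 8.925
  Case studies 48 × 0.16 = 7.68
  Written exam 66.5 × 0.05 = 3.325
  Homework 96 × 0.15 = 14.4
Sum = 66.0475
66.0475 is ≥ 63 and < 87 → Merit

Merit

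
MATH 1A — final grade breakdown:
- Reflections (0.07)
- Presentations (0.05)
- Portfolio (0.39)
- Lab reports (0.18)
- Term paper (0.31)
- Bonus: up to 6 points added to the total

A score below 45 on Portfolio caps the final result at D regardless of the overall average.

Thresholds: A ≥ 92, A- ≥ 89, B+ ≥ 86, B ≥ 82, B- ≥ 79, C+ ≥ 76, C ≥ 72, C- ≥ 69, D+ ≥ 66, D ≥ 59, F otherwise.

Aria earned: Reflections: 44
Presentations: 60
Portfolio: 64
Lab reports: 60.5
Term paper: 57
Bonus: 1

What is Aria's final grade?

Portfolio score 64 ≥ 45: minimum met.
Weighted total:
  Reflections 44 × 0.07 = 3.08
  Presentations 60 × 0.05 = 3
  Portfolio 64 × 0.39 = 24.96
  Lab reports 60.5 × 0.18 = 10.89
  Term paper 57 × 0.31 = 17.67
Sum = 59.6
Bonus: 59.6 + 1 = 60.6
60.6 is ≥ 59 and < 66 → D

D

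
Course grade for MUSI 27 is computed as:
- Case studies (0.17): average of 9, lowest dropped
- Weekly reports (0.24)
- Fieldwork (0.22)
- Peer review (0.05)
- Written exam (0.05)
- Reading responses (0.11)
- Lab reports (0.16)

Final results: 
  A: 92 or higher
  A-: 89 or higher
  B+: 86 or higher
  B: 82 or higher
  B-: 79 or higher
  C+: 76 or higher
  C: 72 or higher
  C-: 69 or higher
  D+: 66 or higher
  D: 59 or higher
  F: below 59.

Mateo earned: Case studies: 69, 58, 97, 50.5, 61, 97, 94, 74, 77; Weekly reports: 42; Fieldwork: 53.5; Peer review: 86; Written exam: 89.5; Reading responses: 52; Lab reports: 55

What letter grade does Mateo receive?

Case studies: drop 50.5 → average of remaining 8 = 627/8 = 78.375
Weighted total:
  Case studies 78.375 × 0.17 = 13.32375
  Weekly reports 42 × 0.24 = 10.08
  Fieldwork 53.5 × 0.22 = 11.77
  Peer review 86 × 0.05 = 4.3
  Written exam 89.5 × 0.05 = 4.475
  Reading responses 52 × 0.11 = 5.72
  Lab reports 55 × 0.16 = 8.8
Sum = 58.46875
58.46875 < 59 → F

F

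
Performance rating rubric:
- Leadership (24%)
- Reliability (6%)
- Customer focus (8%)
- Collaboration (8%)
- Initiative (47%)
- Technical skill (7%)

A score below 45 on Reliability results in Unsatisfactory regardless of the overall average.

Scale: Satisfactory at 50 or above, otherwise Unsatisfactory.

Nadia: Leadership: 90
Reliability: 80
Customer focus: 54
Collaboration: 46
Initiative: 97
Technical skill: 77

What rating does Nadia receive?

Reliability score 80 ≥ 45: minimum met.
Weighted total:
  Leadership 90 × 0.24 = 21.6
  Reliability 80 × 0.06 = 4.8
  Customer focus 54 × 0.08 = 4.32
  Collaboration 46 × 0.08 = 3.68
  Initiative 97 × 0.47 = 45.59
  Technical skill 77 × 0.07 = 5.39
Sum = 85.38
85.38 ≥ 50 → Satisfactory

Satisfactory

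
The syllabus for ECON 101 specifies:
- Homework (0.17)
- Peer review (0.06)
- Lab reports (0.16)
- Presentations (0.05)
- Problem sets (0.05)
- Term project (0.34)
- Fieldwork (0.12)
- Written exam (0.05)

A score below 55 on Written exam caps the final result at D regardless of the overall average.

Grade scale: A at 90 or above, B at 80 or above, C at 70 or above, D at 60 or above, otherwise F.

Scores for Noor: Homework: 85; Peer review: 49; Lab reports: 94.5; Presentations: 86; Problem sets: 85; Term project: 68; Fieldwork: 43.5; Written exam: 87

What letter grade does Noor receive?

Written exam score 87 ≥ 55: minimum met.
Weighted total:
  Homework 85 × 0.17 = 14.45
  Peer review 49 × 0.06 = 2.94
  Lab reports 94.5 × 0.16 = 15.12
  Presentations 86 × 0.05 = 4.3
  Problem sets 85 × 0.05 = 4.25
  Term project 68 × 0.34 = 23.12
  Fieldwork 43.5 × 0.12 = 5.22
  Written exam 87 × 0.05 = 4.35
Sum = 73.75
73.75 is ≥ 70 and < 80 → C

C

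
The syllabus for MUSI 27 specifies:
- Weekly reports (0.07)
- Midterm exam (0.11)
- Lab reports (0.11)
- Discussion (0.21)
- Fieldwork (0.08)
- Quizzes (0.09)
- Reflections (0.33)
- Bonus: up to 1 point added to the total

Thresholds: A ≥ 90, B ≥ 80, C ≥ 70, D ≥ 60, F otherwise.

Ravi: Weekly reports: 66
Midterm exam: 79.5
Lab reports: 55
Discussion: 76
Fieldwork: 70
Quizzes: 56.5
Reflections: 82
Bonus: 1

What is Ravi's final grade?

Weighted total:
  Weekly reports 66 × 0.07 = 4.62
  Midterm exam 79.5 × 0.11 = 8.745
  Lab reports 55 × 0.11 = 6.05
  Discussion 76 × 0.21 = 15.96
  Fieldwork 70 × 0.08 = 5.6
  Quizzes 56.5 × 0.09 = 5.085
  Reflections 82 × 0.33 = 27.06
Sum = 73.12
Bonus: 73.12 + 1 = 74.12
74.12 is ≥ 70 and < 80 → C

C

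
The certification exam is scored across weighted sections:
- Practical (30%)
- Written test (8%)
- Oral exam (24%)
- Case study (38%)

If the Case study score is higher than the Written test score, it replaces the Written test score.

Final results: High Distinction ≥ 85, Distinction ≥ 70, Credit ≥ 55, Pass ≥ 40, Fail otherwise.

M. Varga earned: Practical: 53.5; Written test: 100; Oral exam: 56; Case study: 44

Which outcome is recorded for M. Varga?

Case study (44) ≤ Written test (100), so Written test stays at 100.
Weighted total:
  Practical 53.5 × 0.3 = 16.05
  Written test 100 × 0.08 = 8
  Oral exam 56 × 0.24 = 13.44
  Case study 44 × 0.38 = 16.72
Sum = 54.21
54.21 is ≥ 40 and < 55 → Pass

Pass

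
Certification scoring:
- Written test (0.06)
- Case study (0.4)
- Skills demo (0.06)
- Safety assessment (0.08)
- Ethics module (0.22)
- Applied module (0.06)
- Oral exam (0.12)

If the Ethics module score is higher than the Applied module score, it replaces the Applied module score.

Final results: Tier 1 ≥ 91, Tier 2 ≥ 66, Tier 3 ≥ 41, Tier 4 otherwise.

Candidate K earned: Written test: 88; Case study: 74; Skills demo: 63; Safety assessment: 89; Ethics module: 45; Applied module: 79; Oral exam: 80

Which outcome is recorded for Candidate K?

Tier 2

Ethics module (45) ≤ Applied module (79), so Applied module stays at 79.
Weighted total:
  Written test 88 × 0.06 = 5.28
  Case study 74 × 0.4 = 29.6
  Skills demo 63 × 0.06 = 3.78
  Safety assessment 89 × 0.08 = 7.12
  Ethics module 45 × 0.22 = 9.9
  Applied module 79 × 0.06 = 4.74
  Oral exam 80 × 0.12 = 9.6
Sum = 70.02
70.02 is ≥ 66 and < 91 → Tier 2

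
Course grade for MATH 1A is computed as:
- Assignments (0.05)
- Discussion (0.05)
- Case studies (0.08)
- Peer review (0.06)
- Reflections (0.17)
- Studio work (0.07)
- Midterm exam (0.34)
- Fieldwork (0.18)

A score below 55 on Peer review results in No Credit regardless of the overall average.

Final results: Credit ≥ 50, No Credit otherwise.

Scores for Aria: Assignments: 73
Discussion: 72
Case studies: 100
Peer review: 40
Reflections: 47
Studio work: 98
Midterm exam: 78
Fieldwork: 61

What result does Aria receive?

Peer review score 40 < 55: minimum not met.
Weighted total:
  Assignments 73 × 0.05 = 3.65
  Discussion 72 × 0.05 = 3.6
  Case studies 100 × 0.08 = 8
  Peer review 40 × 0.06 = 2.4
  Reflections 47 × 0.17 = 7.99
  Studio work 98 × 0.07 = 6.86
  Midterm exam 78 × 0.34 = 26.52
  Fieldwork 61 × 0.18 = 10.98
Sum = 70
Because the Peer review minimum was not met, the result is No Credit.

No Credit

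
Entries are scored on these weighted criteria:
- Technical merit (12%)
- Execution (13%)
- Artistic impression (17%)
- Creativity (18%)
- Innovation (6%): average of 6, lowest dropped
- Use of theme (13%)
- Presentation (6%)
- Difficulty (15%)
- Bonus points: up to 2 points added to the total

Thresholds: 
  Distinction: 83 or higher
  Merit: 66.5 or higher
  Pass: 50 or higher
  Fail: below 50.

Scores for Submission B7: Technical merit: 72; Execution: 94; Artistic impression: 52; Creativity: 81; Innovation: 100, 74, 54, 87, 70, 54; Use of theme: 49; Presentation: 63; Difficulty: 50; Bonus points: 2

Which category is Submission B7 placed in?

Innovation: drop 54 → average of remaining 5 = 385/5 = 77
Weighted total:
  Technical merit 72 × 0.12 = 8.64
  Execution 94 × 0.13 = 12.22
  Artistic impression 52 × 0.17 = 8.84
  Creativity 81 × 0.18 = 14.58
  Innovation 77 × 0.06 = 4.62
  Use of theme 49 × 0.13 = 6.37
  Presentation 63 × 0.06 = 3.78
  Difficulty 50 × 0.15 = 7.5
Sum = 66.55
Bonus points: 66.55 + 2 = 68.55
68.55 is ≥ 66.5 and < 83 → Merit

Merit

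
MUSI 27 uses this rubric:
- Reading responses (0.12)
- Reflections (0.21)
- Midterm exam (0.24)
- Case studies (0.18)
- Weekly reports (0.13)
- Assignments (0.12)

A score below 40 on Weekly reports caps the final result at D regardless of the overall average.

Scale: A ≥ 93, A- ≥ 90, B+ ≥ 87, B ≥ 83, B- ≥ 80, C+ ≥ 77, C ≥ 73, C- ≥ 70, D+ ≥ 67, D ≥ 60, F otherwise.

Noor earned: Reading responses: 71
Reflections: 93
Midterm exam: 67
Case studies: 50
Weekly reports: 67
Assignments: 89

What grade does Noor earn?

Weekly reports score 67 ≥ 40: minimum met.
Weighted total:
  Reading responses 71 × 0.12 = 8.52
  Reflections 93 × 0.21 = 19.53
  Midterm exam 67 × 0.24 = 16.08
  Case studies 50 × 0.18 = 9
  Weekly reports 67 × 0.13 = 8.71
  Assignments 89 × 0.12 = 10.68
Sum = 72.52
72.52 is ≥ 70 and < 73 → C-

C-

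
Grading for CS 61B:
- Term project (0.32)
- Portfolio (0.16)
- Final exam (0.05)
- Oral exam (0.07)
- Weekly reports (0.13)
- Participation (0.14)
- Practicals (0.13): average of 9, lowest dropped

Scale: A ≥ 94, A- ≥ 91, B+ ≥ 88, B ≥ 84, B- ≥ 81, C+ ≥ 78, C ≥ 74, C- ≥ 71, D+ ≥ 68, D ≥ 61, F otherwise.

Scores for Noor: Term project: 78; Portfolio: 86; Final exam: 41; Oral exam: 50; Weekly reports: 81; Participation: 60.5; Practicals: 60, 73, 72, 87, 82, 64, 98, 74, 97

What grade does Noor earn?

Practicals: drop 60 → average of remaining 8 = 647/8 = 80.875
Weighted total:
  Term project 78 × 0.32 = 24.96
  Portfolio 86 × 0.16 = 13.76
  Final exam 41 × 0.05 = 2.05
  Oral exam 50 × 0.07 = 3.5
  Weekly reports 81 × 0.13 = 10.53
  Participation 60.5 × 0.14 = 8.47
  Practicals 80.875 × 0.13 = 10.51375
Sum = 73.78375
73.78375 is ≥ 71 and < 74 → C-

C-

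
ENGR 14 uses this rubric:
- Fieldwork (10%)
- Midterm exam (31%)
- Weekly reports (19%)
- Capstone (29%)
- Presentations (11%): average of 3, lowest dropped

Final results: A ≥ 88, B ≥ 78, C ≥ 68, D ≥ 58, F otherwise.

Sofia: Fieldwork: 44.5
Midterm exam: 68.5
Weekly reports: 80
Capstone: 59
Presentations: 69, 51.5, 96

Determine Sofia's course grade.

Presentations: drop 51.5 → average of remaining 2 = 165/2 = 82.5
Weighted total:
  Fieldwork 44.5 × 0.1 = 4.45
  Midterm exam 68.5 × 0.31 = 21.235
  Weekly reports 80 × 0.19 = 15.2
  Capstone 59 × 0.29 = 17.11
  Presentations 82.5 × 0.11 = 9.075
Sum = 67.07
67.07 is ≥ 58 and < 68 → D

D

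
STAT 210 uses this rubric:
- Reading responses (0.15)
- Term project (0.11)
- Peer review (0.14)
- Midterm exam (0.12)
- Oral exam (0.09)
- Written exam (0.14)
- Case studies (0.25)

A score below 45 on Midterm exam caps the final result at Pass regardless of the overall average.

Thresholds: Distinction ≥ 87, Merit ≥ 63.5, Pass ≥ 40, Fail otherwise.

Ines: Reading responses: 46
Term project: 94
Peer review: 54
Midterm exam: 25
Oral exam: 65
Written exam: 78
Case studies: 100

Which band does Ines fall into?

Pass

Midterm exam score 25 < 45: minimum not met.
Weighted total:
  Reading responses 46 × 0.15 = 6.9
  Term project 94 × 0.11 = 10.34
  Peer review 54 × 0.14 = 7.56
  Midterm exam 25 × 0.12 = 3
  Oral exam 65 × 0.09 = 5.85
  Written exam 78 × 0.14 = 10.92
  Case studies 100 × 0.25 = 25
Sum = 69.57
69.57 would be Merit; cap at Pass applies → Pass.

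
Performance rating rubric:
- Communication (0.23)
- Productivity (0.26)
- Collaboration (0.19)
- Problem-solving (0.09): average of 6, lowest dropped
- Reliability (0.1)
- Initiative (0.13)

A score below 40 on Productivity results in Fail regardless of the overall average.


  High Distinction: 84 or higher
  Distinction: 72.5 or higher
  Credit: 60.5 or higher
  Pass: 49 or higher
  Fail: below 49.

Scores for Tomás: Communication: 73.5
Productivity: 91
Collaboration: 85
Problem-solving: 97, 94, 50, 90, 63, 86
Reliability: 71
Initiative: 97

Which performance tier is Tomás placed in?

Problem-solving: drop 50 → average of remaining 5 = 430/5 = 86
Productivity score 91 ≥ 40: minimum met.
Weighted total:
  Communication 73.5 × 0.23 = 16.905
  Productivity 91 × 0.26 = 23.66
  Collaboration 85 × 0.19 = 16.15
  Problem-solving 86 × 0.09 = 7.74
  Reliability 71 × 0.1 = 7.1
  Initiative 97 × 0.13 = 12.61
Sum = 84.165
84.165 ≥ 84 → High Distinction

High Distinction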